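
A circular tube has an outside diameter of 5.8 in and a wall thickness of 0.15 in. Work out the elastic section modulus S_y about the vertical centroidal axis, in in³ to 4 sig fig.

S_y ≈ 3.666 in³

Break the section into simple shapes (no overlaps), measuring from the bottom-left corner of the bounding box.
Outer circle: ⌀5.8, A = 26.4208 in², x = 2.9 in, Ī = 55.5497 in⁴.
Bore (subtracted): ⌀5.5, A = 23.7583 in², x = 2.9 in, Ī = 44.918 in⁴.
By symmetry the centroid is at mid-width, x̄ = 2.9 in.
All pieces are centred on the vertical centroidal axis, so I = ΣĪ (holes subtracted) = 10.6317 in⁴.
Extreme fibre distance c = 2.9 in; S = I/c = 3.6661 in³.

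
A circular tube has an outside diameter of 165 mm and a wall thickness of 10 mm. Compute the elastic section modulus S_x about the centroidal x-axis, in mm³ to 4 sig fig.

S_x ≈ 1.780 × 10⁵ mm³

Decompose the section into non-overlapping parts with the origin at the bottom-left of its bounding rectangle.
Outer circle: ⌀165, A = 21382.5 mm², y = 82.5 mm, Ī = 36 383 601 mm⁴.
Bore (subtracted): ⌀145, A = 16 513 mm², y = 82.5 mm, Ī = 21 699 109 mm⁴.
By symmetry the centroid is at mid-height, ȳ = 82.5 mm.
All pieces are centred on the centroidal x-axis, so I = ΣĪ (holes subtracted) = 14 684 491 mm⁴.
Extreme fibre distance c = 82.5 mm; S = I/c = 177 994 mm³.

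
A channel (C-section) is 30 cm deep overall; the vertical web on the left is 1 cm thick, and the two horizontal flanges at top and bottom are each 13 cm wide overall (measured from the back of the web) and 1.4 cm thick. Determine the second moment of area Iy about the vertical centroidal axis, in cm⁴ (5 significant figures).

Treat the section as a set of non-overlapping primitives; coordinates are from the bounding-box lower-left.
Web: 1 × 30, A = 30 cm², x = 0.5 cm, Ī = 2.5 cm⁴.
Top flange (beyond web): 12 × 1.4, A = 16.8 cm², x = 7 cm, Ī = 201.6 cm⁴.
Bottom flange (beyond web): 12 × 1.4, A = 16.8 cm², x = 7 cm, Ī = 201.6 cm⁴.
Centroid: x̄ = ΣA·x / ΣA = 3.933962 cm.
Transfer each piece to the vertical centroidal axis using Ī + A·d² with d = x − 3.933962:
  web: d = -3.433962 cm → contributes +356.2629 cm⁴
  top flange (beyond web): d = 3.066038 cm → contributes +359.5299 cm⁴
  bottom flange (beyond web): d = 3.066038 cm → contributes +359.5299 cm⁴
Total I = 1075.323 cm⁴.

Iy ≈ 1075.3 cm⁴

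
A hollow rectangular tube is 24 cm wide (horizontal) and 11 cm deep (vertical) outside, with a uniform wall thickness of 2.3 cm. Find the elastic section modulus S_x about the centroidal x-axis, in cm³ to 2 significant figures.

S_x ≈ 410 cm³

Decompose the section into non-overlapping parts with the origin at the bottom-left of its bounding rectangle.
Outer rectangle: 24 × 11, A = 264 cm², y = 5.5 cm, Ī = 2 662 cm⁴.
Inner void (subtracted): 19.4 × 6.4, A = 124.2 cm², y = 5.5 cm, Ī = 423.8 cm⁴.
By symmetry the centroid is at mid-height, ȳ = 5.5 cm.
All pieces are centred on the centroidal x-axis, so I = ΣĪ (holes subtracted) = 2 238 cm⁴.
Extreme fibre distance c = 5.5 cm; S = I/c = 406.9 cm³.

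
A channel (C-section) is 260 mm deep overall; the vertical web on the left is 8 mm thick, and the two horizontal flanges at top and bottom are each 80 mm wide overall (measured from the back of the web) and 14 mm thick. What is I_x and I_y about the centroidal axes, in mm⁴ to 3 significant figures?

Break the section into simple shapes (no overlaps), measuring from the bottom-left corner of the bounding box.
Web: 8 × 260, A = 2 080 mm², y = 130 mm, Ī = 11 717 333 mm⁴.
Top flange (beyond web): 72 × 14, A = 1 008 mm², y = 253 mm, Ī = 16 464 mm⁴.
Bottom flange (beyond web): 72 × 14, A = 1 008 mm², y = 7 mm, Ī = 16 464 mm⁴.
By symmetry the centroid is at mid-height, ȳ = 130 mm.
Transfer each piece to the centroidal x-axis using Ī + A·d² with d = y − 130:
  web: d = 0 mm → contributes +11 717 333 mm⁴
  top flange (beyond web): d = 123 mm → contributes +15 266 496 mm⁴
  bottom flange (beyond web): d = -123 mm → contributes +15 266 496 mm⁴
Total I = 42 250 325 mm⁴.
For the y-axis: x̄ = 23.688 mm.
Repeating about the centroidal y-axis gives I_y = 2 520 005 mm⁴.

I_x ≈ 4.23 × 10⁷ mm⁴, I_y ≈ 2.52 × 10⁶ mm⁴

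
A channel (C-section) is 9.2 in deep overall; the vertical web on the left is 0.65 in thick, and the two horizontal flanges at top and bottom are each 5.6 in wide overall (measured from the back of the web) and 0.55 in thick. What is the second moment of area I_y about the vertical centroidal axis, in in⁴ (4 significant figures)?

Treat the section as a set of non-overlapping primitives; coordinates are from the bounding-box lower-left.
Web: 0.65 × 9.2, A = 5.98 in², x = 0.325 in, Ī = 0.210546 in⁴.
Top flange (beyond web): 4.95 × 0.55, A = 2.7225 in², x = 3.125 in, Ī = 5.559 in⁴.
Bottom flange (beyond web): 4.95 × 0.55, A = 2.7225 in², x = 3.125 in, Ī = 5.559 in⁴.
Centroid: x̄ = ΣA·x / ΣA = 1.65944 in.
Transfer each piece to the vertical centroidal axis using Ī + A·d² with d = x − 1.65944:
  web: d = -1.33444 in → contributes +10.8593 in⁴
  top flange (beyond web): d = 1.46556 in → contributes +11.4066 in⁴
  bottom flange (beyond web): d = 1.46556 in → contributes +11.4066 in⁴
Total I = 33.6725 in⁴.

I_y ≈ 33.67 in⁴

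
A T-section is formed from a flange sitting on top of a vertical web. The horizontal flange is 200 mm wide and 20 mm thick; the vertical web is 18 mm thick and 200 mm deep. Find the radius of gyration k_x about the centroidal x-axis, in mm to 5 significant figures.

k_x ≈ 67.920 mm

Split into non-overlapping primitives; take the origin at the lower-left of the bounding box.
Flange: 200 × 20, A = 4 000 mm², y = 210 mm, Ī = 133333.3 mm⁴.
Web: 18 × 200, A = 3 600 mm², y = 100 mm, Ī = 12 000 000 mm⁴.
Centroid: ȳ = ΣA·y / ΣA = 157.8947 mm.
Transfer each piece to the centroidal x-axis using Ī + A·d² with d = y − 157.8947:
  flange: d = 52.10526 mm → contributes +10 993 167 mm⁴
  web: d = -57.89474 mm → contributes +24 066 482 mm⁴
Total I = 35 059 649 mm⁴.
Radius of gyration: k = √(I/A) = √(35 059 649 / 7 600) = 67.91989 mm.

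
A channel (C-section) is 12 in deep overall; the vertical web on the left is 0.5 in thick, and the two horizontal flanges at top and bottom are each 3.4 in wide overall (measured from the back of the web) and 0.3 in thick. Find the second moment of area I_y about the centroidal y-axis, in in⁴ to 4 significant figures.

I_y ≈ 5.243 in⁴

Split into non-overlapping primitives; take the origin at the lower-left of the bounding box.
Web: 0.5 × 12, A = 6 in², x = 0.25 in, Ī = 0.125 in⁴.
Top flange (beyond web): 2.9 × 0.3, A = 0.87 in², x = 1.95 in, Ī = 0.609725 in⁴.
Bottom flange (beyond web): 2.9 × 0.3, A = 0.87 in², x = 1.95 in, Ī = 0.609725 in⁴.
Centroid: x̄ = ΣA·x / ΣA = 0.632171 in.
Transfer each piece to the centroidal y-axis using Ī + A·d² with d = x − 0.632171:
  web: d = -0.382171 in → contributes +1.00133 in⁴
  top flange (beyond web): d = 1.31783 in → contributes +2.12063 in⁴
  bottom flange (beyond web): d = 1.31783 in → contributes +2.12063 in⁴
Total I = 5.24259 in⁴.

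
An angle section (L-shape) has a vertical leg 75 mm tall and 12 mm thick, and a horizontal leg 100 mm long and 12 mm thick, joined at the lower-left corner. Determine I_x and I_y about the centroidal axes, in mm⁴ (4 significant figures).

Break the section into simple shapes (no overlaps), measuring from the bottom-left corner of the bounding box.
Vertical leg: 12 × 75, A = 900 mm², y = 37.5 mm, Ī = 421 875 mm⁴.
Horizontal leg (remainder): 88 × 12, A = 1 056 mm², y = 6 mm, Ī = 12 672 mm⁴.
Centroid: ȳ = ΣA·y / ΣA = 20.4939 mm.
Transfer each piece to the centroidal x-axis using Ī + A·d² with d = y − 20.4939:
  vertical leg: d = 17.0061 mm → contributes +682 163 mm⁴
  horizontal leg (remainder): d = -14.4939 mm → contributes +234 508 mm⁴
Total I = 916 671 mm⁴.
For the y-axis: x̄ = 32.9939 mm.
Repeating about the centroidal y-axis gives I_y = 1 906 996 mm⁴.

I_x ≈ 9.167 × 10⁵ mm⁴, I_y ≈ 1.907 × 10⁶ mm⁴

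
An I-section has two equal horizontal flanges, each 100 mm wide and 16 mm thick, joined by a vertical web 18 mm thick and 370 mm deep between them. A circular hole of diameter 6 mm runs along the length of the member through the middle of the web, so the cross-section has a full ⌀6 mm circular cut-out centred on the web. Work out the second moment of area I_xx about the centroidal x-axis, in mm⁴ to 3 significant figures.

Split into non-overlapping primitives; take the origin at the lower-left of the bounding box.
Bottom flange: 100 × 16, A = 1 600 mm², y = 8 mm, Ī = 34 133 mm⁴.
Web: 18 × 370, A = 6 660 mm², y = 201 mm, Ī = 75 979 500 mm⁴.
Top flange: 100 × 16, A = 1 600 mm², y = 394 mm, Ī = 34 133 mm⁴.
Hole (subtracted): ⌀6, A = 28.274 mm², y = 201 mm, Ī = 63.617 mm⁴.
By symmetry the centroid is at mid-height, ȳ = 201 mm.
Transfer each piece to the centroidal x-axis using Ī + A·d² with d = y − 201:
  bottom flange: d = -193 mm → contributes +59 632 533 mm⁴
  web: d = 0 mm → contributes +75 979 500 mm⁴
  top flange: d = 193 mm → contributes +59 632 533 mm⁴
  hole: d = 0 mm → contributes −63.617 mm⁴
Total I = 195 244 503 mm⁴.

I_xx ≈ 1.95 × 10⁸ mm⁴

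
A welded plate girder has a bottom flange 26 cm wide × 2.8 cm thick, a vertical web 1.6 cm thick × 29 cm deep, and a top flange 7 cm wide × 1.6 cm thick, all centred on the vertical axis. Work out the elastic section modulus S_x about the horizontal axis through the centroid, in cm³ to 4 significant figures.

S_x ≈ 713.0 cm³

Break the section into simple shapes (no overlaps), measuring from the bottom-left corner of the bounding box.
Bottom plate: 26 × 2.8, A = 72.8 cm², y = 1.4 cm, Ī = 47.5627 cm⁴.
Web plate: 1.6 × 29, A = 46.4 cm², y = 17.3 cm, Ī = 3251.87 cm⁴.
Top plate: 7 × 1.6, A = 11.2 cm², y = 32.6 cm, Ī = 2.38933 cm⁴.
Centroid: ȳ = ΣA·y / ΣA = 9.73742 cm.
Transfer each piece to the horizontal axis through the centroid using Ī + A·d² with d = y − 9.73742:
  bottom plate: d = -8.33742 cm → contributes +5108.08 cm⁴
  web plate: d = 7.56258 cm → contributes +5905.6 cm⁴
  top plate: d = 22.8626 cm → contributes +5856.6 cm⁴
Total I = 16870.3 cm⁴.
Extreme fibre distance c = 23.6626 cm; S = I/c = 712.952 cm³.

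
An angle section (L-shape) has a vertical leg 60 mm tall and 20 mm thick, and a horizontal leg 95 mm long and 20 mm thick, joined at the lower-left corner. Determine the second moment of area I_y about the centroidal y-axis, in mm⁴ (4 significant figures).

Split into non-overlapping primitives; take the origin at the lower-left of the bounding box.
Vertical leg: 20 × 60, A = 1 200 mm², x = 10 mm, Ī = 40 000 mm⁴.
Horizontal leg (remainder): 75 × 20, A = 1 500 mm², x = 57.5 mm, Ī = 703 125 mm⁴.
Centroid: x̄ = ΣA·x / ΣA = 36.3889 mm.
Transfer each piece to the centroidal y-axis using Ī + A·d² with d = x − 36.3889:
  vertical leg: d = -26.3889 mm → contributes +875 648 mm⁴
  horizontal leg (remainder): d = 21.1111 mm → contributes +1 371 644 mm⁴
Total I = 2 247 292 mm⁴.

I_y ≈ 2.247 × 10⁶ mm⁴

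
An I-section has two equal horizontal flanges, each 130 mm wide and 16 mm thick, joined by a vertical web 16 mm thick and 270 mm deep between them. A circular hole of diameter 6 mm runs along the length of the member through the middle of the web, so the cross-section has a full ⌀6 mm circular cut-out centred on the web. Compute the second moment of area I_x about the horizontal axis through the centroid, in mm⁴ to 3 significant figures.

Break the section into simple shapes (no overlaps), measuring from the bottom-left corner of the bounding box.
Bottom flange: 130 × 16, A = 2 080 mm², y = 8 mm, Ī = 44 373 mm⁴.
Web: 16 × 270, A = 4 320 mm², y = 151 mm, Ī = 26 244 000 mm⁴.
Top flange: 130 × 16, A = 2 080 mm², y = 294 mm, Ī = 44 373 mm⁴.
Hole (subtracted): ⌀6, A = 28.274 mm², y = 151 mm, Ī = 63.617 mm⁴.
By symmetry the centroid is at mid-height, ȳ = 151 mm.
Transfer each piece to the horizontal axis through the centroid using Ī + A·d² with d = y − 151:
  bottom flange: d = -143 mm → contributes +42 578 293 mm⁴
  web: d = 0 mm → contributes +26 244 000 mm⁴
  top flange: d = 143 mm → contributes +42 578 293 mm⁴
  hole: d = 0 mm → contributes −63.617 mm⁴
Total I = 111 400 523 mm⁴.

I_x ≈ 1.11 × 10⁸ mm⁴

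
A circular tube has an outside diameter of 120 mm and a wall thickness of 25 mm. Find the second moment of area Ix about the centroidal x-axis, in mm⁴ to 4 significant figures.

Split into non-overlapping primitives; take the origin at the lower-left of the bounding box.
Outer circle: ⌀120, A = 11309.7 mm², y = 60 mm, Ī = 10 178 760 mm⁴.
Bore (subtracted): ⌀70, A = 3848.45 mm², y = 60 mm, Ī = 1 178 588 mm⁴.
By symmetry the centroid is at mid-height, ȳ = 60 mm.
All pieces are centred on the centroidal x-axis, so I = ΣĪ (holes subtracted) = 9 000 172 mm⁴.

Ix ≈ 9.000 × 10⁶ mm⁴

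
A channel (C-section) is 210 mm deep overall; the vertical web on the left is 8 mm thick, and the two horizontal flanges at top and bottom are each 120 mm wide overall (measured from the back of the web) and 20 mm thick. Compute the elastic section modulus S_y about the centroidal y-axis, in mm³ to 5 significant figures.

S_y ≈ 1.2562 × 10⁵ mm³

Break the section into simple shapes (no overlaps), measuring from the bottom-left corner of the bounding box.
Web: 8 × 210, A = 1 680 mm², x = 4 mm, Ī = 8 960 mm⁴.
Top flange (beyond web): 112 × 20, A = 2 240 mm², x = 64 mm, Ī = 2 341 547 mm⁴.
Bottom flange (beyond web): 112 × 20, A = 2 240 mm², x = 64 mm, Ī = 2 341 547 mm⁴.
Centroid: x̄ = ΣA·x / ΣA = 47.63636 mm.
Transfer each piece to the centroidal y-axis using Ī + A·d² with d = x − 47.63636:
  web: d = -43.63636 mm → contributes +3 207 902 mm⁴
  top flange (beyond web): d = 16.36364 mm → contributes +2 941 348 mm⁴
  bottom flange (beyond web): d = 16.36364 mm → contributes +2 941 348 mm⁴
Total I = 9 090 599 mm⁴.
Extreme fibre distance c = 72.36364 mm; S = I/c = 125623.9 mm³.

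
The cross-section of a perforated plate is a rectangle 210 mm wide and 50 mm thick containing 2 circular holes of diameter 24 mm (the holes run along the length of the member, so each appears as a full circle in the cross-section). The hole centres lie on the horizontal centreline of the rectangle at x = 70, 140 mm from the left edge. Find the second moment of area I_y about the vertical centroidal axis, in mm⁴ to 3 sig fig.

I_y ≈ 3.74 × 10⁷ mm⁴

Split into non-overlapping primitives; take the origin at the lower-left of the bounding box.
Plate: 210 × 50, A = 10 500 mm², x = 105 mm, Ī = 38 587 500 mm⁴.
Hole 1 (subtracted): ⌀24, A = 452.39 mm², x = 70 mm, Ī = 16 286 mm⁴.
Hole 2 (subtracted): ⌀24, A = 452.39 mm², x = 140 mm, Ī = 16 286 mm⁴.
By symmetry the centroid is at mid-width, x̄ = 105 mm.
Transfer each piece to the vertical centroidal axis using Ī + A·d² with d = x − 105:
  plate: d = 0 mm → contributes +38 587 500 mm⁴
  hole 1: d = -35 mm → contributes −570 463 mm⁴
  hole 2: d = 35 mm → contributes −570 463 mm⁴
Total I = 37 446 574 mm⁴.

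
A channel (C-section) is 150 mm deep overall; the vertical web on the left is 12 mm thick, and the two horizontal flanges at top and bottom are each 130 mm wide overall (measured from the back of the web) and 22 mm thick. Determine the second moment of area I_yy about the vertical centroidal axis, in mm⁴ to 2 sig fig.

Break the section into simple shapes (no overlaps), measuring from the bottom-left corner of the bounding box.
Web: 12 × 150, A = 1 800 mm², x = 6 mm, Ī = 21 600 mm⁴.
Top flange (beyond web): 118 × 22, A = 2 596 mm², x = 71 mm, Ī = 3 012 225 mm⁴.
Bottom flange (beyond web): 118 × 22, A = 2 596 mm², x = 71 mm, Ī = 3 012 225 mm⁴.
Centroid: x̄ = ΣA·x / ΣA = 54.27 mm.
Transfer each piece to the vertical centroidal axis using Ī + A·d² with d = x − 54.27:
  web: d = -48.27 mm → contributes +4 214 995 mm⁴
  top flange (beyond web): d = 16.73 mm → contributes +3 739 123 mm⁴
  bottom flange (beyond web): d = 16.73 mm → contributes +3 739 123 mm⁴
Total I = 11 693 242 mm⁴.

I_yy ≈ 1.2 × 10⁷ mm⁴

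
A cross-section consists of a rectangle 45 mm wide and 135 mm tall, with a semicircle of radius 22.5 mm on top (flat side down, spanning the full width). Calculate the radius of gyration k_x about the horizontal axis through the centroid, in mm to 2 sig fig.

Treat the section as a set of non-overlapping primitives; coordinates are from the bounding-box lower-left.
Rectangular body: 45 × 135, A = 6 075 mm², y = 67.5 mm, Ī = 9 226 406 mm⁴.
Semicircular cap: semicircle r = 22.5, A = 795.2 mm², y = 144.5 mm, Ī = 28 130 mm⁴.
Centroid: ȳ = ΣA·y / ΣA = 76.42 mm.
Transfer each piece to the horizontal axis through the centroid using Ī + A·d² with d = y − 76.42:
  rectangular body: d = -8.918 mm → contributes +9 709 590 mm⁴
  semicircular cap: d = 68.13 mm → contributes +3 719 385 mm⁴
Total I = 13 428 975 mm⁴.
Radius of gyration: k = √(I/A) = √(13 428 975 / 6 870) = 44.21 mm.

k_x ≈ 44 mm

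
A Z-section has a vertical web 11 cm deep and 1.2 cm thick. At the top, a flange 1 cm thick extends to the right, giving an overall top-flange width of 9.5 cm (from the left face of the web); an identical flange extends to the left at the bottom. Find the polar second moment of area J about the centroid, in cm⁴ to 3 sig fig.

J ≈ 1020 cm⁴

Split into non-overlapping primitives; take the origin at the lower-left of the bounding box.
Web: 1.2 × 11, A = 13.2 cm², y = 5.5 cm, Ī = 133.1 cm⁴.
Top flange (beyond web): 8.3 × 1, A = 8.3 cm², y = 10.5 cm, Ī = 0.69167 cm⁴.
Bottom flange (beyond web): 8.3 × 1, A = 8.3 cm², y = 0.5 cm, Ī = 0.69167 cm⁴.
Centroid: ȳ = ΣA·y / ΣA = 5.5 cm.
Transfer each piece to the centroidal x-axis using Ī + A·d² with d = y − 5.5:
  web: d = 0 cm → contributes +133.1 cm⁴
  top flange (beyond web): d = 5 cm → contributes +208.19 cm⁴
  bottom flange (beyond web): d = -5 cm → contributes +208.19 cm⁴
Total I = 549.48 cm⁴.
For the y-axis: x̄ = 8.9 cm.
Repeating about the centroidal y-axis gives I_y = 471.42 cm⁴.
Polar second moment: J = I_x + I_y = 1020.9 cm⁴.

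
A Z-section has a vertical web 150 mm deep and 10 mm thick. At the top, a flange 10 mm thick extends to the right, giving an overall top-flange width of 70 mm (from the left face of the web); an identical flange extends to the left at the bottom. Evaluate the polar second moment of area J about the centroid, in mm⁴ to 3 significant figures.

J ≈ 1.05 × 10⁷ mm⁴

Decompose the section into non-overlapping parts with the origin at the bottom-left of its bounding rectangle.
Web: 10 × 150, A = 1 500 mm², y = 75 mm, Ī = 2 812 500 mm⁴.
Top flange (beyond web): 60 × 10, A = 600 mm², y = 145 mm, Ī = 5 000 mm⁴.
Bottom flange (beyond web): 60 × 10, A = 600 mm², y = 5 mm, Ī = 5 000 mm⁴.
Centroid: ȳ = ΣA·y / ΣA = 75 mm.
Transfer each piece to the centroidal x-axis using Ī + A·d² with d = y − 75:
  web: d = 0 mm → contributes +2 812 500 mm⁴
  top flange (beyond web): d = 70 mm → contributes +2 945 000 mm⁴
  bottom flange (beyond web): d = -70 mm → contributes +2 945 000 mm⁴
Total I = 8 702 500 mm⁴.
For the y-axis: x̄ = 65 mm.
Repeating about the centroidal y-axis gives I_y = 1 842 500 mm⁴.
Polar second moment: J = I_x + I_y = 10 545 000 mm⁴.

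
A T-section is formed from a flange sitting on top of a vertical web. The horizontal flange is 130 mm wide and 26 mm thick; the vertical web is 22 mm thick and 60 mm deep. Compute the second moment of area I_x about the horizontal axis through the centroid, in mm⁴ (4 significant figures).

I_x ≈ 2.342 × 10⁶ mm⁴

Treat the section as a set of non-overlapping primitives; coordinates are from the bounding-box lower-left.
Flange: 130 × 26, A = 3 380 mm², y = 73 mm, Ī = 190 407 mm⁴.
Web: 22 × 60, A = 1 320 mm², y = 30 mm, Ī = 396 000 mm⁴.
Centroid: ȳ = ΣA·y / ΣA = 60.9234 mm.
Transfer each piece to the horizontal axis through the centroid using Ī + A·d² with d = y − 60.9234:
  flange: d = 12.0766 mm → contributes +683 360 mm⁴
  web: d = -30.9234 mm → contributes +1 658 259 mm⁴
Total I = 2 341 619 mm⁴.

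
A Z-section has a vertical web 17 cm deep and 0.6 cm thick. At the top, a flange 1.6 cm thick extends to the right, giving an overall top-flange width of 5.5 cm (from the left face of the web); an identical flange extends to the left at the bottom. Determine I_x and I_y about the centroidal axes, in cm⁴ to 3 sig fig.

I_x ≈ 1180 cm⁴, I_y ≈ 150 cm⁴

Treat the section as a set of non-overlapping primitives; coordinates are from the bounding-box lower-left.
Web: 0.6 × 17, A = 10.2 cm², y = 8.5 cm, Ī = 245.65 cm⁴.
Top flange (beyond web): 4.9 × 1.6, A = 7.84 cm², y = 16.2 cm, Ī = 1.6725 cm⁴.
Bottom flange (beyond web): 4.9 × 1.6, A = 7.84 cm², y = 0.8 cm, Ī = 1.6725 cm⁴.
Centroid: ȳ = ΣA·y / ΣA = 8.5 cm.
Transfer each piece to the centroidal x-axis using Ī + A·d² with d = y − 8.5:
  web: d = 0 cm → contributes +245.65 cm⁴
  top flange (beyond web): d = 7.7 cm → contributes +466.51 cm⁴
  bottom flange (beyond web): d = -7.7 cm → contributes +466.51 cm⁴
Total I = 1178.7 cm⁴.
For the y-axis: x̄ = 5.2 cm.
Repeating about the centroidal y-axis gives I_y = 150.26 cm⁴.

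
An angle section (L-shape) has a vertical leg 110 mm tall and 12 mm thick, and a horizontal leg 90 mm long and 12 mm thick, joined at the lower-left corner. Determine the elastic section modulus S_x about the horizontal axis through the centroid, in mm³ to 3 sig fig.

S_x ≈ 3.53 × 10⁴ mm³

Split into non-overlapping primitives; take the origin at the lower-left of the bounding box.
Vertical leg: 12 × 110, A = 1 320 mm², y = 55 mm, Ī = 1 331 000 mm⁴.
Horizontal leg (remainder): 78 × 12, A = 936 mm², y = 6 mm, Ī = 11 232 mm⁴.
Centroid: ȳ = ΣA·y / ΣA = 34.67 mm.
Transfer each piece to the horizontal axis through the centroid using Ī + A·d² with d = y − 34.67:
  vertical leg: d = 20.33 mm → contributes +1 876 556 mm⁴
  horizontal leg (remainder): d = -28.67 mm → contributes +780 606 mm⁴
Total I = 2 657 163 mm⁴.
Extreme fibre distance c = 75.33 mm; S = I/c = 35 274 mm³.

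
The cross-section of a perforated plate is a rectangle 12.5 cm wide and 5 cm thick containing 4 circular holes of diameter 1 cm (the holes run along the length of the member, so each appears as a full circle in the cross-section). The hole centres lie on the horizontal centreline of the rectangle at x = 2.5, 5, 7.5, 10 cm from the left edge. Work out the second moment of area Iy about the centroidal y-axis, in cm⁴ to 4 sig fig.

Iy ≈ 789.1 cm⁴

Decompose the section into non-overlapping parts with the origin at the bottom-left of its bounding rectangle.
Plate: 12.5 × 5, A = 62.5 cm², x = 6.25 cm, Ī = 813.802 cm⁴.
Hole 1 (subtracted): ⌀1, A = 0.785398 cm², x = 2.5 cm, Ī = 0.0490874 cm⁴.
Hole 2 (subtracted): ⌀1, A = 0.785398 cm², x = 5 cm, Ī = 0.0490874 cm⁴.
Hole 3 (subtracted): ⌀1, A = 0.785398 cm², x = 7.5 cm, Ī = 0.0490874 cm⁴.
Hole 4 (subtracted): ⌀1, A = 0.785398 cm², x = 10 cm, Ī = 0.0490874 cm⁴.
By symmetry the centroid is at mid-width, x̄ = 6.25 cm.
Transfer each piece to the centroidal y-axis using Ī + A·d² with d = x − 6.25:
  plate: d = 0 cm → contributes +813.802 cm⁴
  hole 1: d = -3.75 cm → contributes −11.0937 cm⁴
  hole 2: d = -1.25 cm → contributes −1.27627 cm⁴
  hole 3: d = 1.25 cm → contributes −1.27627 cm⁴
  hole 4: d = 3.75 cm → contributes −11.0937 cm⁴
Total I = 789.062 cm⁴.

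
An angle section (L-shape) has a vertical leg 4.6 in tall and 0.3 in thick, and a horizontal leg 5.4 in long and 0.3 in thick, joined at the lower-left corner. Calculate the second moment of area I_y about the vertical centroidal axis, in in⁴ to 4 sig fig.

I_y ≈ 8.616 in⁴

Decompose the section into non-overlapping parts with the origin at the bottom-left of its bounding rectangle.
Vertical leg: 0.3 × 4.6, A = 1.38 in², x = 0.15 in, Ī = 0.01035 in⁴.
Horizontal leg (remainder): 5.1 × 0.3, A = 1.53 in², x = 2.85 in, Ī = 3.31628 in⁴.
Centroid: x̄ = ΣA·x / ΣA = 1.56959 in.
Transfer each piece to the vertical centroidal axis using Ī + A·d² with d = x − 1.56959:
  vertical leg: d = -1.41959 in → contributes +2.79137 in⁴
  horizontal leg (remainder): d = 1.28041 in → contributes +5.82464 in⁴
Total I = 8.61601 in⁴.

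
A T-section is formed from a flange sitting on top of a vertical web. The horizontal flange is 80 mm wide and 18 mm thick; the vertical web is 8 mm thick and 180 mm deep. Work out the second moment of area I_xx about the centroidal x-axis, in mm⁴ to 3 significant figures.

I_xx ≈ 1.10 × 10⁷ mm⁴

Split into non-overlapping primitives; take the origin at the lower-left of the bounding box.
Flange: 80 × 18, A = 1 440 mm², y = 189 mm, Ī = 38 880 mm⁴.
Web: 8 × 180, A = 1 440 mm², y = 90 mm, Ī = 3 888 000 mm⁴.
Centroid: ȳ = ΣA·y / ΣA = 139.5 mm.
Transfer each piece to the centroidal x-axis using Ī + A·d² with d = y − 139.5:
  flange: d = 49.5 mm → contributes +3 567 240 mm⁴
  web: d = -49.5 mm → contributes +7 416 360 mm⁴
Total I = 10 983 600 mm⁴.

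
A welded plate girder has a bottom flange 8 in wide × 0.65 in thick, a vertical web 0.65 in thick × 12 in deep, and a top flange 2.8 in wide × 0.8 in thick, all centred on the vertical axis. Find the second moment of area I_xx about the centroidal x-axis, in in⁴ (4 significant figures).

I_xx ≈ 371.1 in⁴

Split into non-overlapping primitives; take the origin at the lower-left of the bounding box.
Bottom plate: 8 × 0.65, A = 5.2 in², y = 0.325 in, Ī = 0.183083 in⁴.
Web plate: 0.65 × 12, A = 7.8 in², y = 6.65 in, Ī = 93.6 in⁴.
Top plate: 2.8 × 0.8, A = 2.24 in², y = 13.05 in, Ī = 0.119467 in⁴.
Centroid: ȳ = ΣA·y / ΣA = 5.43255 in.
Transfer each piece to the centroidal x-axis using Ī + A·d² with d = y − 5.43255:
  bottom plate: d = -5.10755 in → contributes +135.836 in⁴
  web plate: d = 1.21745 in → contributes +105.161 in⁴
  top plate: d = 7.61745 in → contributes +130.097 in⁴
Total I = 371.094 in⁴.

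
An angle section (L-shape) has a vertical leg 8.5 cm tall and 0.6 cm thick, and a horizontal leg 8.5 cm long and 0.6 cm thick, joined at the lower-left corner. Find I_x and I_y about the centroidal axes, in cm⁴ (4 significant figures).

Decompose the section into non-overlapping parts with the origin at the bottom-left of its bounding rectangle.
Vertical leg: 0.6 × 8.5, A = 5.1 cm², y = 4.25 cm, Ī = 30.7063 cm⁴.
Horizontal leg (remainder): 7.9 × 0.6, A = 4.74 cm², y = 0.3 cm, Ī = 0.1422 cm⁴.
Centroid: ȳ = ΣA·y / ΣA = 2.34726 cm.
Transfer each piece to the centroidal x-axis using Ī + A·d² with d = y − 2.34726:
  vertical leg: d = 1.90274 cm → contributes +49.1705 cm⁴
  horizontal leg (remainder): d = -2.04726 cm → contributes +20.0088 cm⁴
Total I = 69.1792 cm⁴.
For the y-axis: x̄ = 2.34726 cm.
Repeating about the centroidal y-axis gives I_y = 69.1792 cm⁴.

I_x ≈ 69.18 cm⁴, I_y ≈ 69.18 cm⁴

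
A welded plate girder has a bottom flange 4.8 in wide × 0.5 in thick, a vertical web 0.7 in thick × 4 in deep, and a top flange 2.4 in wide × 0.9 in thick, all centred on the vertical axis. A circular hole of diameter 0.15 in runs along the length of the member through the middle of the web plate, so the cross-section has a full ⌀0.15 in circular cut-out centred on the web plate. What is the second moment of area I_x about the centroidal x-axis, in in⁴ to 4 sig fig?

Split into non-overlapping primitives; take the origin at the lower-left of the bounding box.
Bottom plate: 4.8 × 0.5, A = 2.4 in², y = 0.25 in, Ī = 0.05 in⁴.
Web plate: 0.7 × 4, A = 2.8 in², y = 2.5 in, Ī = 3.73333 in⁴.
Top plate: 2.4 × 0.9, A = 2.16 in², y = 4.95 in, Ī = 0.1458 in⁴.
Hole (subtracted): ⌀0.15, A = 0.0176715 in², y = 2.5 in, Ī = 0.0000248505 in⁴.
Centroid: ȳ = ΣA·y / ΣA = 2.48529 in.
Transfer each piece to the centroidal x-axis using Ī + A·d² with d = y − 2.48529:
  bottom plate: d = -2.23529 in → contributes +12.0417 in⁴
  web plate: d = 0.0147092 in → contributes +3.73394 in⁴
  top plate: d = 2.46471 in → contributes +13.2673 in⁴
  hole: d = 0.0147092 in → contributes −0.0000286739 in⁴
Total I = 29.0429 in⁴.

I_x ≈ 29.04 in⁴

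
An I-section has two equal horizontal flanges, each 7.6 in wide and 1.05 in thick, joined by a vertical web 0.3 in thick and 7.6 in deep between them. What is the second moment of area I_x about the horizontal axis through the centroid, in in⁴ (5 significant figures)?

I_x ≈ 310.98 in⁴

Break the section into simple shapes (no overlaps), measuring from the bottom-left corner of the bounding box.
Bottom flange: 7.6 × 1.05, A = 7.98 in², y = 0.525 in, Ī = 0.7331625 in⁴.
Web: 0.3 × 7.6, A = 2.28 in², y = 4.85 in, Ī = 10.9744 in⁴.
Top flange: 7.6 × 1.05, A = 7.98 in², y = 9.175 in, Ī = 0.7331625 in⁴.
By symmetry the centroid is at mid-height, ȳ = 4.85 in.
Transfer each piece to the horizontal axis through the centroid using Ī + A·d² with d = y − 4.85:
  bottom flange: d = -4.325 in → contributes +150.0041 in⁴
  web: d = 0 in → contributes +10.9744 in⁴
  top flange: d = 4.325 in → contributes +150.0041 in⁴
Total I = 310.9825 in⁴.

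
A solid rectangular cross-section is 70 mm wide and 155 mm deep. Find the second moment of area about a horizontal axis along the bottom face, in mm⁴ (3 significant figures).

I_base ≈ 8.69 × 10⁷ mm⁴

The section: 70 × 155, A = 10 850 mm², y = 77.5 mm, Ī = 21 722 604 mm⁴.
Transfer it to the base of the section using Ī + A·d² with d = y − 0:
  the section: d = 77.5 mm → contributes +86 890 417 mm⁴
Total I = 86 890 417 mm⁴.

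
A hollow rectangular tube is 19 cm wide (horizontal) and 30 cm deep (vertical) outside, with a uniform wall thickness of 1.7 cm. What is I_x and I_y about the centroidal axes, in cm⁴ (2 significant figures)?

Split into non-overlapping primitives; take the origin at the lower-left of the bounding box.
Outer rectangle: 19 × 30, A = 570 cm², y = 15 cm, Ī = 42 750 cm⁴.
Inner void (subtracted): 15.6 × 26.6, A = 415 cm², y = 15 cm, Ī = 24 467 cm⁴.
By symmetry the centroid is at mid-height, ȳ = 15 cm.
All pieces are centred on the centroidal x-axis, so I = ΣĪ (holes subtracted) = 18 283 cm⁴.
Repeating about the centroidal y-axis gives I_y = 8 732 cm⁴.

I_x ≈ 1.8 × 10⁴ cm⁴, I_y ≈ 8700 cm⁴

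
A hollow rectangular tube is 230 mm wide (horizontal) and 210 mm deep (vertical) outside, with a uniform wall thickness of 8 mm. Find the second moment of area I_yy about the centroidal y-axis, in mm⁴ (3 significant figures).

Decompose the section into non-overlapping parts with the origin at the bottom-left of its bounding rectangle.
Outer rectangle: 230 × 210, A = 48 300 mm², x = 115 mm, Ī = 212 922 500 mm⁴.
Inner void (subtracted): 214 × 194, A = 41 516 mm², x = 115 mm, Ī = 158 438 895 mm⁴.
By symmetry the centroid is at mid-width, x̄ = 115 mm.
All pieces are centred on the centroidal y-axis, so I = ΣĪ (holes subtracted) = 54 483 605 mm⁴.

I_yy ≈ 5.45 × 10⁷ mm⁴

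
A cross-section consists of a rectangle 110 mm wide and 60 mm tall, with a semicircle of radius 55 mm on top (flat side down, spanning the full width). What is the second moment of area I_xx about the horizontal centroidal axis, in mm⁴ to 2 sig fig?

Split into non-overlapping primitives; take the origin at the lower-left of the bounding box.
Rectangular body: 110 × 60, A = 6 600 mm², y = 30 mm, Ī = 1 980 000 mm⁴.
Semicircular cap: semicircle r = 55, A = 4 752 mm², y = 83.34 mm, Ī = 1 004 345 mm⁴.
Centroid: ȳ = ΣA·y / ΣA = 52.33 mm.
Transfer each piece to the horizontal centroidal axis using Ī + A·d² with d = y − 52.33:
  rectangular body: d = -22.33 mm → contributes +5 270 532 mm⁴
  semicircular cap: d = 31.01 mm → contributes +5 574 857 mm⁴
Total I = 10 845 389 mm⁴.

I_xx ≈ 1.1 × 10⁷ mm⁴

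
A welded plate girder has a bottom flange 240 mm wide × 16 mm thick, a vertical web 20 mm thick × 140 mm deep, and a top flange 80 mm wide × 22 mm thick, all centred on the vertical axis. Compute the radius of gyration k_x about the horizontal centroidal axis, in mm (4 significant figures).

k_x ≈ 66.10 mm

Decompose the section into non-overlapping parts with the origin at the bottom-left of its bounding rectangle.
Bottom plate: 240 × 16, A = 3 840 mm², y = 8 mm, Ī = 81 920 mm⁴.
Web plate: 20 × 140, A = 2 800 mm², y = 86 mm, Ī = 4 573 333 mm⁴.
Top plate: 80 × 22, A = 1 760 mm², y = 167 mm, Ī = 70986.7 mm⁴.
Centroid: ȳ = ΣA·y / ΣA = 67.3143 mm.
Transfer each piece to the horizontal centroidal axis using Ī + A·d² with d = y − 67.3143:
  bottom plate: d = -59.3143 mm → contributes +13 591 748 mm⁴
  web plate: d = 18.6857 mm → contributes +5 550 970 mm⁴
  top plate: d = 99.6857 mm → contributes +17 560 532 mm⁴
Total I = 36 703 250 mm⁴.
Radius of gyration: k = √(I/A) = √(36 703 250 / 8 400) = 66.1017 mm.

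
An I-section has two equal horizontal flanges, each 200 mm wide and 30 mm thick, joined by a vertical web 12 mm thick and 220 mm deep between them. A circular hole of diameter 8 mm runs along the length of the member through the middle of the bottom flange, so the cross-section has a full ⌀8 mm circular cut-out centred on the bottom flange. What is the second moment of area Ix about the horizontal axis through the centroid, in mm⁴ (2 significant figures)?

Break the section into simple shapes (no overlaps), measuring from the bottom-left corner of the bounding box.
Bottom flange: 200 × 30, A = 6 000 mm², y = 15 mm, Ī = 450 000 mm⁴.
Web: 12 × 220, A = 2 640 mm², y = 140 mm, Ī = 10 648 000 mm⁴.
Top flange: 200 × 30, A = 6 000 mm², y = 265 mm, Ī = 450 000 mm⁴.
Hole (subtracted): ⌀8, A = 50.27 mm², y = 15 mm, Ī = 201.1 mm⁴.
Centroid: ȳ = ΣA·y / ΣA = 140.4 mm.
Transfer each piece to the horizontal axis through the centroid using Ī + A·d² with d = y − 140.4:
  bottom flange: d = -125.4 mm → contributes +94 847 100 mm⁴
  web: d = -0.4307 mm → contributes +10 648 490 mm⁴
  top flange: d = 124.6 mm → contributes +93 555 126 mm⁴
  hole: d = -125.4 mm → contributes −791 020 mm⁴
Total I = 198 259 695 mm⁴.

Ix ≈ 2.0 × 10⁸ mm⁴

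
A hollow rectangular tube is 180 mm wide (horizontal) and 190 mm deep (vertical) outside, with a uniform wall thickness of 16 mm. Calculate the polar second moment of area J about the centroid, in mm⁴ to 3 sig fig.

Decompose the section into non-overlapping parts with the origin at the bottom-left of its bounding rectangle.
Outer rectangle: 180 × 190, A = 34 200 mm², y = 95 mm, Ī = 102 885 000 mm⁴.
Inner void (subtracted): 148 × 158, A = 23 384 mm², y = 95 mm, Ī = 48 646 515 mm⁴.
By symmetry the centroid is at mid-height, ȳ = 95 mm.
All pieces are centred on the centroidal x-axis, so I = ΣĪ (holes subtracted) = 54 238 485 mm⁴.
Repeating about the centroidal y-axis gives I_y = 49 656 405 mm⁴.
Polar second moment: J = I_x + I_y = 103 894 891 mm⁴.

J ≈ 1.04 × 10⁸ mm⁴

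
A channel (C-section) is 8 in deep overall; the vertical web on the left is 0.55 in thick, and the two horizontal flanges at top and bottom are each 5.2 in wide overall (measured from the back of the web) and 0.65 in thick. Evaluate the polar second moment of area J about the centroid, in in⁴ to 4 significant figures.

J ≈ 133.5 in⁴

Split into non-overlapping primitives; take the origin at the lower-left of the bounding box.
Web: 0.55 × 8, A = 4.4 in², y = 4 in, Ī = 23.4667 in⁴.
Top flange (beyond web): 4.65 × 0.65, A = 3.0225 in², y = 7.675 in, Ī = 0.106417 in⁴.
Bottom flange (beyond web): 4.65 × 0.65, A = 3.0225 in², y = 0.325 in, Ī = 0.106417 in⁴.
By symmetry the centroid is at mid-height, ȳ = 4 in.
Transfer each piece to the centroidal x-axis using Ī + A·d² with d = y − 4:
  web: d = 0 in → contributes +23.4667 in⁴
  top flange (beyond web): d = 3.675 in → contributes +40.9272 in⁴
  bottom flange (beyond web): d = -3.675 in → contributes +40.9272 in⁴
Total I = 105.321 in⁴.
For the y-axis: x̄ = 1.77974 in.
Repeating about the centroidal y-axis gives I_y = 28.2175 in⁴.
Polar second moment: J = I_x + I_y = 133.538 in⁴.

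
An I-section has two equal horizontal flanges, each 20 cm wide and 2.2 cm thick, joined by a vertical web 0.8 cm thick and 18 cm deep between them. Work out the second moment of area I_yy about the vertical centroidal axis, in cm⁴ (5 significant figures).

I_yy ≈ 2934.1 cm⁴

Break the section into simple shapes (no overlaps), measuring from the bottom-left corner of the bounding box.
Bottom flange: 20 × 2.2, A = 44 cm², x = 10 cm, Ī = 1466.667 cm⁴.
Web: 0.8 × 18, A = 14.4 cm², x = 10 cm, Ī = 0.768 cm⁴.
Top flange: 20 × 2.2, A = 44 cm², x = 10 cm, Ī = 1466.667 cm⁴.
By symmetry the centroid is at mid-width, x̄ = 10 cm.
All pieces are centred on the vertical centroidal axis, so I = ΣĪ = 2934.101 cm⁴.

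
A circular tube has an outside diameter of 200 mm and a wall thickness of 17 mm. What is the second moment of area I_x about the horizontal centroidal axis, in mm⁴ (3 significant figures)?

Break the section into simple shapes (no overlaps), measuring from the bottom-left corner of the bounding box.
Outer circle: ⌀200, A = 31 416 mm², y = 100 mm, Ī = 78 539 816 mm⁴.
Bore (subtracted): ⌀166, A = 21 642 mm², y = 100 mm, Ī = 37 273 678 mm⁴.
By symmetry the centroid is at mid-height, ȳ = 100 mm.
All pieces are centred on the horizontal centroidal axis, so I = ΣĪ (holes subtracted) = 41 266 138 mm⁴.

I_x ≈ 4.13 × 10⁷ mm⁴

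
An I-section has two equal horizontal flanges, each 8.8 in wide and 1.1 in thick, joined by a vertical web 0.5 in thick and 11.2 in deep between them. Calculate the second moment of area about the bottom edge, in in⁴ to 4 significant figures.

Treat the section as a set of non-overlapping primitives; coordinates are from the bounding-box lower-left.
Bottom flange: 8.8 × 1.1, A = 9.68 in², y = 0.55 in, Ī = 0.976067 in⁴.
Web: 0.5 × 11.2, A = 5.6 in², y = 6.7 in, Ī = 58.5387 in⁴.
Top flange: 8.8 × 1.1, A = 9.68 in², y = 12.85 in, Ī = 0.976067 in⁴.
Transfer each piece to the base of the section using Ī + A·d² with d = y − 0:
  bottom flange: d = 0.55 in → contributes +3.90427 in⁴
  web: d = 6.7 in → contributes +309.923 in⁴
  top flange: d = 12.85 in → contributes +1599.36 in⁴
Total I = 1913.19 in⁴.

I_base ≈ 1913 in⁴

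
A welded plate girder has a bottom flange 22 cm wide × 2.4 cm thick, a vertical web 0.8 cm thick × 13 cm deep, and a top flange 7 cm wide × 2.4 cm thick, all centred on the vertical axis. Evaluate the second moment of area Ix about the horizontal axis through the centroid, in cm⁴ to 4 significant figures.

Ix ≈ 3346 cm⁴

Break the section into simple shapes (no overlaps), measuring from the bottom-left corner of the bounding box.
Bottom plate: 22 × 2.4, A = 52.8 cm², y = 1.2 cm, Ī = 25.344 cm⁴.
Web plate: 0.8 × 13, A = 10.4 cm², y = 8.9 cm, Ī = 146.467 cm⁴.
Top plate: 7 × 2.4, A = 16.8 cm², y = 16.6 cm, Ī = 8.064 cm⁴.
Centroid: ȳ = ΣA·y / ΣA = 5.435 cm.
Transfer each piece to the horizontal axis through the centroid using Ī + A·d² with d = y − 5.435:
  bottom plate: d = -4.235 cm → contributes +972.324 cm⁴
  web plate: d = 3.465 cm → contributes +271.331 cm⁴
  top plate: d = 11.165 cm → contributes +2102.31 cm⁴
Total I = 3345.96 cm⁴.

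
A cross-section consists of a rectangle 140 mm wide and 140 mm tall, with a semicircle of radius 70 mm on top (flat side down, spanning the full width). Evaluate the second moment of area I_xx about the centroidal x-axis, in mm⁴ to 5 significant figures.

I_xx ≈ 8.9593 × 10⁷ mm⁴

Break the section into simple shapes (no overlaps), measuring from the bottom-left corner of the bounding box.
Rectangular body: 140 × 140, A = 19 600 mm², y = 70 mm, Ī = 32 013 333 mm⁴.
Semicircular cap: semicircle r = 70, A = 7696.902 mm², y = 169.7089 mm, Ī = 2 635 265 mm⁴.
Centroid: ȳ = ΣA·y / ΣA = 98.11491 mm.
Transfer each piece to the centroidal x-axis using Ī + A·d² with d = y − 98.11491:
  rectangular body: d = -28.11491 mm → contributes +47 506 112 mm⁴
  semicircular cap: d = 71.59402 mm → contributes +42 087 301 mm⁴
Total I = 89 593 413 mm⁴.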